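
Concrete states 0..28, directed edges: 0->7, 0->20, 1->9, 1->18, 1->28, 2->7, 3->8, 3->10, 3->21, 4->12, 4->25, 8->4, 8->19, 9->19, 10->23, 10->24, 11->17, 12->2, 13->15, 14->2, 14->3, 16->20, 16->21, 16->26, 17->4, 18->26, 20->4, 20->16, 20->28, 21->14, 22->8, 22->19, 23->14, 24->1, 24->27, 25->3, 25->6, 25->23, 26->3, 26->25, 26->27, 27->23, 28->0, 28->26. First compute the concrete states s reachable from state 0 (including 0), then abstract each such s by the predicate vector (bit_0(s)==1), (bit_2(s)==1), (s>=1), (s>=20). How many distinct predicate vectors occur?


BFS from 0:
Concrete reachable: {0, 1, 2, 3, 4, 6, 7, 8, 9, 10, 12, 14, 16, 18, 19, 20, 21, 23, 24, 25, 26, 27, 28}
Abstract via predicates (bit_0(s)==1), (bit_2(s)==1), (s>=1), (s>=20):
  (0,0,0,0) <- {0}
  (0,0,1,0) <- {2, 8, 10, 16, 18}
  (0,0,1,1) <- {24, 26}
  (0,1,1,0) <- {4, 6, 12, 14}
  (0,1,1,1) <- {20, 28}
  (1,0,1,0) <- {1, 3, 9, 19}
  (1,0,1,1) <- {25, 27}
  (1,1,1,0) <- {7}
  (1,1,1,1) <- {21, 23}
Distinct abstract states = 9

9


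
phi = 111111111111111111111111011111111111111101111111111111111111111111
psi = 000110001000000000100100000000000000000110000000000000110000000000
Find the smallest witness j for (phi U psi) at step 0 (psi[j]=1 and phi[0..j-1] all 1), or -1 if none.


(phi U psi) at 0: need smallest j with psi[j]=1 and phi[i]=1 for all i in [0,j).
Scan from step 0:
  step 0: phi=1, psi=0 -> continue
  step 1: phi=1, psi=0 -> continue
  step 2: phi=1, psi=0 -> continue
  step 3: psi=1 and phi held for [0,3) -> witness found
Witness step = 3

3


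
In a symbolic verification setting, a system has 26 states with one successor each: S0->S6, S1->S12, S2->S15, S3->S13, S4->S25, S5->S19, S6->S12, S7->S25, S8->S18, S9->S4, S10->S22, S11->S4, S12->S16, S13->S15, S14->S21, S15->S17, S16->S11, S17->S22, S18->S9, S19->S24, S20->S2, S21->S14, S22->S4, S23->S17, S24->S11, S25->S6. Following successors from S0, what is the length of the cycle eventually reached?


Trace from S0 until a state repeats:
  S0 -> S6 -> S12 -> S16 -> S11 -> S4 -> S25 -> S6
S6 first seen at step 1, revisited at step 7.
Cycle length = 7 - 1 = 6

6


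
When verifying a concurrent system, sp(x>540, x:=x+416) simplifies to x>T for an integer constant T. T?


Formula: sp(P, x:=E) = exists old_x. (x = E[old_x/x]) AND P[old_x/x] (old_x is the value of x before the assignment; eliminate old_x by solving x = E[old_x/x] for old_x)
Step 1: Precondition P: x>540, i.e. old_x > 540
Step 2: Assignment gives x = old_x + 416, so old_x = x - 416
Step 3: Substitute into P: x - 416 > 540
Step 4: Simplify: x > 540+416 = 956

956


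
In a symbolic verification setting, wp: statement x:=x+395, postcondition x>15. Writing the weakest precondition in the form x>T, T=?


Formula: wp(x:=E, P) = P[E/x] (substitute E for x in postcondition)
Step 1: Postcondition: x>15
Step 2: Substitute x+395 for x: x+395>15
Step 3: Solve for x: x > 15-395 = -380

-380


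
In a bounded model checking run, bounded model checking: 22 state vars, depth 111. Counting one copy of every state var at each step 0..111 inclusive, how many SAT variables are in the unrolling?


BMC unrolls to depth k, creating one copy of each state var for steps 0..k.
Step count = 111 + 1 = 112 (steps 0 through 111)
Vars per step = 22
Total = 22 * 112 = 2464

2464


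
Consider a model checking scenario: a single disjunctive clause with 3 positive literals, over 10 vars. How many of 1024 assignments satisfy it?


Step 1: Total=2^10=1024
Step 2: Unsat when all 3 false: 2^7=128
Step 3: Sat=1024-128=896

896


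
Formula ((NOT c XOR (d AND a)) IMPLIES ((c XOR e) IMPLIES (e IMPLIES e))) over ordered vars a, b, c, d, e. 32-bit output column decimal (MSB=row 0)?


Formula: ((NOT c XOR (d AND a)) IMPLIES ((c XOR e) IMPLIES (e IMPLIES e))) over a, b, c, d, e (32 rows)
Evaluate each row (bits = a,b,c,d,e, MSB first):
  row 0 [00000]: ((NOT 0 XOR (0 AND 0)) IMPLIES ((0 XOR 0) IMPLIES (0 IMPLIES 0))) -> 1
  row 1 [00001]: ((NOT 0 XOR (0 AND 0)) IMPLIES ((0 XOR 1) IMPLIES (1 IMPLIES 1))) -> 1
  row 2 [00010]: ((NOT 0 XOR (1 AND 0)) IMPLIES ((0 XOR 0) IMPLIES (0 IMPLIES 0))) -> 1
  row 3 [00011]: ((NOT 0 XOR (1 AND 0)) IMPLIES ((0 XOR 1) IMPLIES (1 IMPLIES 1))) -> 1
  row 4 [00100]: ((NOT 1 XOR (0 AND 0)) IMPLIES ((1 XOR 0) IMPLIES (0 IMPLIES 0))) -> 1
  row 5 [00101]: ((NOT 1 XOR (0 AND 0)) IMPLIES ((1 XOR 1) IMPLIES (1 IMPLIES 1))) -> 1
  row 6 [00110]: ((NOT 1 XOR (1 AND 0)) IMPLIES ((1 XOR 0) IMPLIES (0 IMPLIES 0))) -> 1
  row 7 [00111]: ((NOT 1 XOR (1 AND 0)) IMPLIES ((1 XOR 1) IMPLIES (1 IMPLIES 1))) -> 1
  row 8 [01000]: ((NOT 0 XOR (0 AND 0)) IMPLIES ((0 XOR 0) IMPLIES (0 IMPLIES 0))) -> 1
  row 9 [01001]: ((NOT 0 XOR (0 AND 0)) IMPLIES ((0 XOR 1) IMPLIES (1 IMPLIES 1))) -> 1
  row 10 [01010]: ((NOT 0 XOR (1 AND 0)) IMPLIES ((0 XOR 0) IMPLIES (0 IMPLIES 0))) -> 1
  row 11 [01011]: ((NOT 0 XOR (1 AND 0)) IMPLIES ((0 XOR 1) IMPLIES (1 IMPLIES 1))) -> 1
  row 12 [01100]: ((NOT 1 XOR (0 AND 0)) IMPLIES ((1 XOR 0) IMPLIES (0 IMPLIES 0))) -> 1
  row 13 [01101]: ((NOT 1 XOR (0 AND 0)) IMPLIES ((1 XOR 1) IMPLIES (1 IMPLIES 1))) -> 1
  row 14 [01110]: ((NOT 1 XOR (1 AND 0)) IMPLIES ((1 XOR 0) IMPLIES (0 IMPLIES 0))) -> 1
  row 15 [01111]: ((NOT 1 XOR (1 AND 0)) IMPLIES ((1 XOR 1) IMPLIES (1 IMPLIES 1))) -> 1
  row 16 [10000]: ((NOT 0 XOR (0 AND 1)) IMPLIES ((0 XOR 0) IMPLIES (0 IMPLIES 0))) -> 1
  row 17 [10001]: ((NOT 0 XOR (0 AND 1)) IMPLIES ((0 XOR 1) IMPLIES (1 IMPLIES 1))) -> 1
  row 18 [10010]: ((NOT 0 XOR (1 AND 1)) IMPLIES ((0 XOR 0) IMPLIES (0 IMPLIES 0))) -> 1
  row 19 [10011]: ((NOT 0 XOR (1 AND 1)) IMPLIES ((0 XOR 1) IMPLIES (1 IMPLIES 1))) -> 1
  row 20 [10100]: ((NOT 1 XOR (0 AND 1)) IMPLIES ((1 XOR 0) IMPLIES (0 IMPLIES 0))) -> 1
  row 21 [10101]: ((NOT 1 XOR (0 AND 1)) IMPLIES ((1 XOR 1) IMPLIES (1 IMPLIES 1))) -> 1
  row 22 [10110]: ((NOT 1 XOR (1 AND 1)) IMPLIES ((1 XOR 0) IMPLIES (0 IMPLIES 0))) -> 1
  row 23 [10111]: ((NOT 1 XOR (1 AND 1)) IMPLIES ((1 XOR 1) IMPLIES (1 IMPLIES 1))) -> 1
  row 24 [11000]: ((NOT 0 XOR (0 AND 1)) IMPLIES ((0 XOR 0) IMPLIES (0 IMPLIES 0))) -> 1
  row 25 [11001]: ((NOT 0 XOR (0 AND 1)) IMPLIES ((0 XOR 1) IMPLIES (1 IMPLIES 1))) -> 1
  row 26 [11010]: ((NOT 0 XOR (1 AND 1)) IMPLIES ((0 XOR 0) IMPLIES (0 IMPLIES 0))) -> 1
  row 27 [11011]: ((NOT 0 XOR (1 AND 1)) IMPLIES ((0 XOR 1) IMPLIES (1 IMPLIES 1))) -> 1
  row 28 [11100]: ((NOT 1 XOR (0 AND 1)) IMPLIES ((1 XOR 0) IMPLIES (0 IMPLIES 0))) -> 1
  row 29 [11101]: ((NOT 1 XOR (0 AND 1)) IMPLIES ((1 XOR 1) IMPLIES (1 IMPLIES 1))) -> 1
  row 30 [11110]: ((NOT 1 XOR (1 AND 1)) IMPLIES ((1 XOR 0) IMPLIES (0 IMPLIES 0))) -> 1
  row 31 [11111]: ((NOT 1 XOR (1 AND 1)) IMPLIES ((1 XOR 1) IMPLIES (1 IMPLIES 1))) -> 1
Full result column, 4 rows per line (a,b,c fixed per line; d,e runs 00..11 left to right):
  rows 0-3 [a,b,c=000]: 1111  = hex F
  rows 4-7 [a,b,c=001]: 1111  = hex F
  rows 8-11 [a,b,c=010]: 1111  = hex F
  rows 12-15 [a,b,c=011]: 1111  = hex F
  rows 16-19 [a,b,c=100]: 1111  = hex F
  rows 20-23 [a,b,c=101]: 1111  = hex F
  rows 24-27 [a,b,c=110]: 1111  = hex F
  rows 28-31 [a,b,c=111]: 1111  = hex F
Output column (row 0 .. row 31) = 11111111111111111111111111111111
Output column grouped in 4s = 1111 1111 1111 1111 1111 1111 1111 1111 = 0xFFFFFFFF
Convert to decimal digit by digit (value = value*16 + digit):
  F -> 15
  15*16 + 15 (F) = 255
  255*16 + 15 (F) = 4095
  4095*16 + 15 (F) = 65535
  65535*16 + 15 (F) = 1048575
  1048575*16 + 15 (F) = 16777215
  16777215*16 + 15 (F) = 268435455
  268435455*16 + 15 (F) = 4294967295
Decimal = 4294967295

4294967295


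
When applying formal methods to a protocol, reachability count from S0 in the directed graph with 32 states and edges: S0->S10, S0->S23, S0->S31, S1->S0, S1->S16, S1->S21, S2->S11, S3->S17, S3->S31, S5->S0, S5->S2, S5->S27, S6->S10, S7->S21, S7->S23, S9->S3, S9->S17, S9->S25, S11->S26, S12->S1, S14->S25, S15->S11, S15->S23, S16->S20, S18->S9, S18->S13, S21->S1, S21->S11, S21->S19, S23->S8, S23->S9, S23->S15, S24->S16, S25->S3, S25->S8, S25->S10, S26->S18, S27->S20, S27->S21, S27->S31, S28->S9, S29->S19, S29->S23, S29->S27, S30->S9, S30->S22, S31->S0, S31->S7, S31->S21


BFS from S0:
  layer 0: {S0}
  layer 1: {S10, S23, S31}
  layer 2: {S7, S8, S9, S15, S21}
  layer 3: {S1, S3, S11, S17, S19, S25}
  layer 4: {S16, S26}
  layer 5: {S18, S20}
  layer 6: {S13}
Reachable set: {S0, S1, S3, S7, S8, S9, S10, S11, S13, S15, S16, S17, S18, S19, S20, S21, S23, S25, S26, S31}
Count = 20

20


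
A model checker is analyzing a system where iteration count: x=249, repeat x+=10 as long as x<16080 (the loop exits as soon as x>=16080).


Step 1: x goes from 249 toward 16080 by 10; the body runs while x<16080, so iterations = ceil((bound-start)/step)
Step 2: Distance=15831
Step 3: ceil(15831/10)=1584

1584


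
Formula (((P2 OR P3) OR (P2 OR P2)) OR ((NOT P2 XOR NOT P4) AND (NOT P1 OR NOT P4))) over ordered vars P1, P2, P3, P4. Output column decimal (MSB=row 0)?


Formula: (((P2 OR P3) OR (P2 OR P2)) OR ((NOT P2 XOR NOT P4) AND (NOT P1 OR NOT P4))) over P1, P2, P3, P4 (16 rows)
Evaluate each row (bits = P1,P2,P3,P4, MSB first):
  row 0 [0000]: (((0 OR 0) OR (0 OR 0)) OR ((NOT 0 XOR NOT 0) AND (NOT 0 OR NOT 0))) -> 0
  row 1 [0001]: (((0 OR 0) OR (0 OR 0)) OR ((NOT 0 XOR NOT 1) AND (NOT 0 OR NOT 1))) -> 1
  row 2 [0010]: (((0 OR 1) OR (0 OR 0)) OR ((NOT 0 XOR NOT 0) AND (NOT 0 OR NOT 0))) -> 1
  row 3 [0011]: (((0 OR 1) OR (0 OR 0)) OR ((NOT 0 XOR NOT 1) AND (NOT 0 OR NOT 1))) -> 1
  row 4 [0100]: (((1 OR 0) OR (1 OR 1)) OR ((NOT 1 XOR NOT 0) AND (NOT 0 OR NOT 0))) -> 1
  row 5 [0101]: (((1 OR 0) OR (1 OR 1)) OR ((NOT 1 XOR NOT 1) AND (NOT 0 OR NOT 1))) -> 1
  row 6 [0110]: (((1 OR 1) OR (1 OR 1)) OR ((NOT 1 XOR NOT 0) AND (NOT 0 OR NOT 0))) -> 1
  row 7 [0111]: (((1 OR 1) OR (1 OR 1)) OR ((NOT 1 XOR NOT 1) AND (NOT 0 OR NOT 1))) -> 1
  row 8 [1000]: (((0 OR 0) OR (0 OR 0)) OR ((NOT 0 XOR NOT 0) AND (NOT 1 OR NOT 0))) -> 0
  row 9 [1001]: (((0 OR 0) OR (0 OR 0)) OR ((NOT 0 XOR NOT 1) AND (NOT 1 OR NOT 1))) -> 0
  row 10 [1010]: (((0 OR 1) OR (0 OR 0)) OR ((NOT 0 XOR NOT 0) AND (NOT 1 OR NOT 0))) -> 1
  row 11 [1011]: (((0 OR 1) OR (0 OR 0)) OR ((NOT 0 XOR NOT 1) AND (NOT 1 OR NOT 1))) -> 1
  row 12 [1100]: (((1 OR 0) OR (1 OR 1)) OR ((NOT 1 XOR NOT 0) AND (NOT 1 OR NOT 0))) -> 1
  row 13 [1101]: (((1 OR 0) OR (1 OR 1)) OR ((NOT 1 XOR NOT 1) AND (NOT 1 OR NOT 1))) -> 1
  row 14 [1110]: (((1 OR 1) OR (1 OR 1)) OR ((NOT 1 XOR NOT 0) AND (NOT 1 OR NOT 0))) -> 1
  row 15 [1111]: (((1 OR 1) OR (1 OR 1)) OR ((NOT 1 XOR NOT 1) AND (NOT 1 OR NOT 1))) -> 1
Full result column, 4 rows per line (P1,P2 fixed per line; P3,P4 runs 00..11 left to right):
  rows 0-3 [P1,P2=00]: 0111  = hex 7
  rows 4-7 [P1,P2=01]: 1111  = hex F
  rows 8-11 [P1,P2=10]: 0011  = hex 3
  rows 12-15 [P1,P2=11]: 1111  = hex F
Output column (row 0 .. row 15) = 0111111100111111
Output column grouped in 4s = 0111 1111 0011 1111 = 0x7F3F
Convert to decimal digit by digit (value = value*16 + digit):
  7 -> 7
  7*16 + 15 (F) = 127
  127*16 + 3 = 2035
  2035*16 + 15 (F) = 32575
Decimal = 32575

32575


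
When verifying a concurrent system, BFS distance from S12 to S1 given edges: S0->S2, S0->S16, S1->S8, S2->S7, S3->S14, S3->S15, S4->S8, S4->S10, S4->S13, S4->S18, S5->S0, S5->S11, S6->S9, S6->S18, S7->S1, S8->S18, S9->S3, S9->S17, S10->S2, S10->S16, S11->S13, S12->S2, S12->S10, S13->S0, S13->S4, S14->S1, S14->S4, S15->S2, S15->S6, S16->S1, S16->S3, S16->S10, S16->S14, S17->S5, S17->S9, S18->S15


BFS layer-by-layer from S12:
  dist 0: {S12}
  dist 1: {S2, S10}
  dist 2: {S7, S16}
  dist 3: {S1, S3, S14}
  -> S1 reached at distance 3
Shortest path length = 3

3


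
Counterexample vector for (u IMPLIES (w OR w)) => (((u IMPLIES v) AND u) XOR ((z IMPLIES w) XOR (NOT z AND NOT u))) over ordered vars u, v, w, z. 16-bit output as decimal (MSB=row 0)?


F1 = (u IMPLIES (w OR w))
F2 = (((u IMPLIES v) AND u) XOR ((z IMPLIES w) XOR (NOT z AND NOT u)))
Counterexample to F1=>F2 is where F1=1 and F2=0.
Evaluate each row (bits = u,v,w,z, MSB first):
  row 0 [0000]: F1=1 F2=0 -> F1&~F2 -> 1
  row 1 [0001]: F1=1 F2=0 -> F1&~F2 -> 1
  row 2 [0010]: F1=1 F2=0 -> F1&~F2 -> 1
  row 3 [0011]: F1=1 F2=1 -> F1&~F2 -> 0
  row 4 [0100]: F1=1 F2=0 -> F1&~F2 -> 1
  row 5 [0101]: F1=1 F2=0 -> F1&~F2 -> 1
  row 6 [0110]: F1=1 F2=0 -> F1&~F2 -> 1
  row 7 [0111]: F1=1 F2=1 -> F1&~F2 -> 0
  row 8 [1000]: F1=0 F2=1 -> F1&~F2 -> 0
  row 9 [1001]: F1=0 F2=0 -> F1&~F2 -> 0
  row 10 [1010]: F1=1 F2=1 -> F1&~F2 -> 0
  row 11 [1011]: F1=1 F2=1 -> F1&~F2 -> 0
  row 12 [1100]: F1=0 F2=0 -> F1&~F2 -> 0
  row 13 [1101]: F1=0 F2=1 -> F1&~F2 -> 0
  row 14 [1110]: F1=1 F2=0 -> F1&~F2 -> 1
  row 15 [1111]: F1=1 F2=0 -> F1&~F2 -> 1
Full result column, 4 rows per line (u,v fixed per line; w,z runs 00..11 left to right):
  rows 0-3 [u,v=00]: 1110  = hex E
  rows 4-7 [u,v=01]: 1110  = hex E
  rows 8-11 [u,v=10]: 0000  = hex 0
  rows 12-15 [u,v=11]: 0011  = hex 3
Counterexample vector (row 0 .. row 15) = 1110111000000011
Output column grouped in 4s = 1110 1110 0000 0011 = 0xEE03
Convert to decimal digit by digit (value = value*16 + digit):
  E -> 14
  14*16 + 14 (E) = 238
  238*16 + 0 = 3808
  3808*16 + 3 = 60931
Decimal = 60931

60931


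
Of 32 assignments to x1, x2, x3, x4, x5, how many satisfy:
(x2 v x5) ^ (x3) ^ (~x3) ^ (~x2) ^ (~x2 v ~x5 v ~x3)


CNF with 5 clauses over 5 vars (32 assignments).
An assignment satisfies CNF iff every clause has >=1 true literal.
Check each row (bits = x1,x2,x3,x4,x5; clause T/F shown):
  row 0 [00000]: clauses=FFTTT -> 0
  row 1 [00001]: clauses=TFTTT -> 0
  row 2 [00010]: clauses=FFTTT -> 0
  row 3 [00011]: clauses=TFTTT -> 0
  row 4 [00100]: clauses=FTFTT -> 0
  row 5 [00101]: clauses=TTFTT -> 0
  row 6 [00110]: clauses=FTFTT -> 0
  row 7 [00111]: clauses=TTFTT -> 0
  row 8 [01000]: clauses=TFTFT -> 0
  row 9 [01001]: clauses=TFTFT -> 0
  row 10 [01010]: clauses=TFTFT -> 0
  row 11 [01011]: clauses=TFTFT -> 0
  row 12 [01100]: clauses=TTFFT -> 0
  row 13 [01101]: clauses=TTFFF -> 0
  row 14 [01110]: clauses=TTFFT -> 0
  row 15 [01111]: clauses=TTFFF -> 0
  row 16 [10000]: clauses=FFTTT -> 0
  row 17 [10001]: clauses=TFTTT -> 0
  row 18 [10010]: clauses=FFTTT -> 0
  row 19 [10011]: clauses=TFTTT -> 0
  row 20 [10100]: clauses=FTFTT -> 0
  row 21 [10101]: clauses=TTFTT -> 0
  row 22 [10110]: clauses=FTFTT -> 0
  row 23 [10111]: clauses=TTFTT -> 0
  row 24 [11000]: clauses=TFTFT -> 0
  row 25 [11001]: clauses=TFTFT -> 0
  row 26 [11010]: clauses=TFTFT -> 0
  row 27 [11011]: clauses=TFTFT -> 0
  row 28 [11100]: clauses=TTFFT -> 0
  row 29 [11101]: clauses=TTFFF -> 0
  row 30 [11110]: clauses=TTFFT -> 0
  row 31 [11111]: clauses=TTFFF -> 0
Full result column, 8 rows per line (x1,x2 fixed per line; x3,x4,x5 runs 000..111 left to right):
  rows 0-7 [x1,x2=00]: 00000000  (ones: 0)
  rows 8-15 [x1,x2=01]: 00000000  (ones: 0)
  rows 16-23 [x1,x2=10]: 00000000  (ones: 0)
  rows 24-31 [x1,x2=11]: 00000000  (ones: 0)
Satisfying assignments = 0+0+0+0 = 0

0


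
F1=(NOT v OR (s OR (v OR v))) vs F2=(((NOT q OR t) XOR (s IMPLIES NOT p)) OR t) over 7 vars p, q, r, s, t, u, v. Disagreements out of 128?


F1 = (NOT v OR (s OR (v OR v)))
F2 = (((NOT q OR t) XOR (s IMPLIES NOT p)) OR t)
Evaluate both on each of 128 rows (bits = p,q,r,s,t,u,v):
  row 0 [0000000]: F1=1 F2=0 (differ) -> 1
  row 1 [0000001]: F1=1 F2=0 (differ) -> 1
  row 2 [0000010]: F1=1 F2=0 (differ) -> 1
  row 3 [0000011]: F1=1 F2=0 (differ) -> 1
  row 4 [0000100]: F1=1 F2=1 -> 0
  (every remaining row is evaluated the same way; all 128 results are listed next)
Full result column, 8 rows per line (p,q,r,s fixed per line; t,u,v runs 000..111 left to right):
  rows 0-7 [p,q,r,s=0000]: 11110000  (ones: 4)
  rows 8-15 [p,q,r,s=0001]: 11110000  (ones: 4)
  rows 16-23 [p,q,r,s=0010]: 11110000  (ones: 4)
  rows 24-31 [p,q,r,s=0011]: 11110000  (ones: 4)
  rows 32-39 [p,q,r,s=0100]: 00000000  (ones: 0)
  rows 40-47 [p,q,r,s=0101]: 00000000  (ones: 0)
  rows 48-55 [p,q,r,s=0110]: 00000000  (ones: 0)
  rows 56-63 [p,q,r,s=0111]: 00000000  (ones: 0)
  rows 64-71 [p,q,r,s=1000]: 11110000  (ones: 4)
  rows 72-79 [p,q,r,s=1001]: 00000000  (ones: 0)
  rows 80-87 [p,q,r,s=1010]: 11110000  (ones: 4)
  rows 88-95 [p,q,r,s=1011]: 00000000  (ones: 0)
  rows 96-103 [p,q,r,s=1100]: 00000000  (ones: 0)
  rows 104-111 [p,q,r,s=1101]: 11110000  (ones: 4)
  rows 112-119 [p,q,r,s=1110]: 00000000  (ones: 0)
  rows 120-127 [p,q,r,s=1111]: 11110000  (ones: 4)
Disagreements = 4+4+4+4+0+0+0+0+4+0+4+0+0+4+0+4 = 32

32


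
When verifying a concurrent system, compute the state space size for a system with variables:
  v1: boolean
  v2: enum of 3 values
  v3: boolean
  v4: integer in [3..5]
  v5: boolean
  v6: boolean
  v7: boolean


State space = product of domain sizes of all variables.
Domain sizes:
  v1 (boolean): 2
  v2 (enum of 3 values): 3
  v3 (boolean): 2
  v4 (integer in [3..5]): 3
  v5 (boolean): 2
  v6 (boolean): 2
  v7 (boolean): 2
Product = 2 * 3 * 2 * 3 * 2 * 2 * 2 = 288

288


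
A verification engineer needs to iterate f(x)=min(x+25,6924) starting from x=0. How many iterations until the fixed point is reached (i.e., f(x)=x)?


Step 1: x=0, cap=6924, increment=25
Step 2: x grows by 25 each step until capped at 6924; fixed point is x=6924
Step 3: iterations = ceil(6924/25) = 277

277


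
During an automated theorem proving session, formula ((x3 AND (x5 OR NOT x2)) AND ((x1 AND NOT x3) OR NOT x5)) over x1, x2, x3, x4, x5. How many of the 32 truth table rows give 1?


Formula: ((x3 AND (x5 OR NOT x2)) AND ((x1 AND NOT x3) OR NOT x5)) over 5 vars (32 rows)
Evaluate each row (x1, x2, x3, x4, x5 as bits, MSB first):
  row 0 [00000]: ((0 AND (0 OR NOT 0)) AND ((0 AND NOT 0) OR NOT 0)) -> 0
  row 1 [00001]: ((0 AND (1 OR NOT 0)) AND ((0 AND NOT 0) OR NOT 1)) -> 0
  row 2 [00010]: ((0 AND (0 OR NOT 0)) AND ((0 AND NOT 0) OR NOT 0)) -> 0
  row 3 [00011]: ((0 AND (1 OR NOT 0)) AND ((0 AND NOT 0) OR NOT 1)) -> 0
  row 4 [00100]: ((1 AND (0 OR NOT 0)) AND ((0 AND NOT 1) OR NOT 0)) -> 1
  row 5 [00101]: ((1 AND (1 OR NOT 0)) AND ((0 AND NOT 1) OR NOT 1)) -> 0
  row 6 [00110]: ((1 AND (0 OR NOT 0)) AND ((0 AND NOT 1) OR NOT 0)) -> 1
  row 7 [00111]: ((1 AND (1 OR NOT 0)) AND ((0 AND NOT 1) OR NOT 1)) -> 0
  row 8 [01000]: ((0 AND (0 OR NOT 1)) AND ((0 AND NOT 0) OR NOT 0)) -> 0
  row 9 [01001]: ((0 AND (1 OR NOT 1)) AND ((0 AND NOT 0) OR NOT 1)) -> 0
  row 10 [01010]: ((0 AND (0 OR NOT 1)) AND ((0 AND NOT 0) OR NOT 0)) -> 0
  row 11 [01011]: ((0 AND (1 OR NOT 1)) AND ((0 AND NOT 0) OR NOT 1)) -> 0
  row 12 [01100]: ((1 AND (0 OR NOT 1)) AND ((0 AND NOT 1) OR NOT 0)) -> 0
  row 13 [01101]: ((1 AND (1 OR NOT 1)) AND ((0 AND NOT 1) OR NOT 1)) -> 0
  row 14 [01110]: ((1 AND (0 OR NOT 1)) AND ((0 AND NOT 1) OR NOT 0)) -> 0
  row 15 [01111]: ((1 AND (1 OR NOT 1)) AND ((0 AND NOT 1) OR NOT 1)) -> 0
  row 16 [10000]: ((0 AND (0 OR NOT 0)) AND ((1 AND NOT 0) OR NOT 0)) -> 0
  row 17 [10001]: ((0 AND (1 OR NOT 0)) AND ((1 AND NOT 0) OR NOT 1)) -> 0
  row 18 [10010]: ((0 AND (0 OR NOT 0)) AND ((1 AND NOT 0) OR NOT 0)) -> 0
  row 19 [10011]: ((0 AND (1 OR NOT 0)) AND ((1 AND NOT 0) OR NOT 1)) -> 0
  row 20 [10100]: ((1 AND (0 OR NOT 0)) AND ((1 AND NOT 1) OR NOT 0)) -> 1
  row 21 [10101]: ((1 AND (1 OR NOT 0)) AND ((1 AND NOT 1) OR NOT 1)) -> 0
  row 22 [10110]: ((1 AND (0 OR NOT 0)) AND ((1 AND NOT 1) OR NOT 0)) -> 1
  row 23 [10111]: ((1 AND (1 OR NOT 0)) AND ((1 AND NOT 1) OR NOT 1)) -> 0
  row 24 [11000]: ((0 AND (0 OR NOT 1)) AND ((1 AND NOT 0) OR NOT 0)) -> 0
  row 25 [11001]: ((0 AND (1 OR NOT 1)) AND ((1 AND NOT 0) OR NOT 1)) -> 0
  row 26 [11010]: ((0 AND (0 OR NOT 1)) AND ((1 AND NOT 0) OR NOT 0)) -> 0
  row 27 [11011]: ((0 AND (1 OR NOT 1)) AND ((1 AND NOT 0) OR NOT 1)) -> 0
  row 28 [11100]: ((1 AND (0 OR NOT 1)) AND ((1 AND NOT 1) OR NOT 0)) -> 0
  row 29 [11101]: ((1 AND (1 OR NOT 1)) AND ((1 AND NOT 1) OR NOT 1)) -> 0
  row 30 [11110]: ((1 AND (0 OR NOT 1)) AND ((1 AND NOT 1) OR NOT 0)) -> 0
  row 31 [11111]: ((1 AND (1 OR NOT 1)) AND ((1 AND NOT 1) OR NOT 1)) -> 0
Full result column, 8 rows per line (x1,x2 fixed per line; x3,x4,x5 runs 000..111 left to right):
  rows 0-7 [x1,x2=00]: 00001010  (ones: 2)
  rows 8-15 [x1,x2=01]: 00000000  (ones: 0)
  rows 16-23 [x1,x2=10]: 00001010  (ones: 2)
  rows 24-31 [x1,x2=11]: 00000000  (ones: 0)
Count of 1-rows = 2+0+2+0 = 4

4


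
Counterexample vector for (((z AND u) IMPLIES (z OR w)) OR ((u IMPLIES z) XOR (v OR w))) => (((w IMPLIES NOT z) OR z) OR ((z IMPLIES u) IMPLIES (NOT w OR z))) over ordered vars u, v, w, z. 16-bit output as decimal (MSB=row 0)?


F1 = (((z AND u) IMPLIES (z OR w)) OR ((u IMPLIES z) XOR (v OR w)))
F2 = (((w IMPLIES NOT z) OR z) OR ((z IMPLIES u) IMPLIES (NOT w OR z)))
Counterexample to F1=>F2 is where F1=1 and F2=0.
Evaluate each row (bits = u,v,w,z, MSB first):
  row 0 [0000]: F1=1 F2=1 -> F1&~F2 -> 0
  row 1 [0001]: F1=1 F2=1 -> F1&~F2 -> 0
  row 2 [0010]: F1=1 F2=1 -> F1&~F2 -> 0
  row 3 [0011]: F1=1 F2=1 -> F1&~F2 -> 0
  row 4 [0100]: F1=1 F2=1 -> F1&~F2 -> 0
  row 5 [0101]: F1=1 F2=1 -> F1&~F2 -> 0
  row 6 [0110]: F1=1 F2=1 -> F1&~F2 -> 0
  row 7 [0111]: F1=1 F2=1 -> F1&~F2 -> 0
  row 8 [1000]: F1=1 F2=1 -> F1&~F2 -> 0
  row 9 [1001]: F1=1 F2=1 -> F1&~F2 -> 0
  row 10 [1010]: F1=1 F2=1 -> F1&~F2 -> 0
  row 11 [1011]: F1=1 F2=1 -> F1&~F2 -> 0
  row 12 [1100]: F1=1 F2=1 -> F1&~F2 -> 0
  row 13 [1101]: F1=1 F2=1 -> F1&~F2 -> 0
  row 14 [1110]: F1=1 F2=1 -> F1&~F2 -> 0
  row 15 [1111]: F1=1 F2=1 -> F1&~F2 -> 0
Full result column, 4 rows per line (u,v fixed per line; w,z runs 00..11 left to right):
  rows 0-3 [u,v=00]: 0000  = hex 0
  rows 4-7 [u,v=01]: 0000  = hex 0
  rows 8-11 [u,v=10]: 0000  = hex 0
  rows 12-15 [u,v=11]: 0000  = hex 0
Counterexample vector (row 0 .. row 15) = 0000000000000000
Output column grouped in 4s = 0000 0000 0000 0000 = 0x0000
Convert to decimal digit by digit (value = value*16 + digit):
  0 -> 0
  0*16 + 0 = 0
  0*16 + 0 = 0
  0*16 + 0 = 0
Decimal = 0

0


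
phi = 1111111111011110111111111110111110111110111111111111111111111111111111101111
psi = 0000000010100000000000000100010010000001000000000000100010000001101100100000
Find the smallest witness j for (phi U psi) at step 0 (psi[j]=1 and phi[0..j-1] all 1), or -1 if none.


(phi U psi) at 0: need smallest j with psi[j]=1 and phi[i]=1 for all i in [0,j).
Scan from step 0:
  step 0: phi=1, psi=0 -> continue
  step 1: phi=1, psi=0 -> continue
  step 2: phi=1, psi=0 -> continue
  step 3: phi=1, psi=0 -> continue
  step 8: psi=1 and phi held for [0,8) -> witness found
Witness step = 8

8


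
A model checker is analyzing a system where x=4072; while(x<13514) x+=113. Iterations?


Step 1: x goes from 4072 toward 13514 by 113; the body runs while x<13514, so iterations = ceil((bound-start)/step)
Step 2: Distance=9442
Step 3: ceil(9442/113)=84

84


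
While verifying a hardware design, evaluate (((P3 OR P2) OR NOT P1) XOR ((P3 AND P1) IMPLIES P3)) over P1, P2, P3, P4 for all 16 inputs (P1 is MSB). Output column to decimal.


Formula: (((P3 OR P2) OR NOT P1) XOR ((P3 AND P1) IMPLIES P3)) over P1, P2, P3, P4 (16 rows)
Evaluate each row (bits = P1,P2,P3,P4, MSB first):
  row 0 [0000]: (((0 OR 0) OR NOT 0) XOR ((0 AND 0) IMPLIES 0)) -> 0
  row 1 [0001]: (((0 OR 0) OR NOT 0) XOR ((0 AND 0) IMPLIES 0)) -> 0
  row 2 [0010]: (((1 OR 0) OR NOT 0) XOR ((1 AND 0) IMPLIES 1)) -> 0
  row 3 [0011]: (((1 OR 0) OR NOT 0) XOR ((1 AND 0) IMPLIES 1)) -> 0
  row 4 [0100]: (((0 OR 1) OR NOT 0) XOR ((0 AND 0) IMPLIES 0)) -> 0
  row 5 [0101]: (((0 OR 1) OR NOT 0) XOR ((0 AND 0) IMPLIES 0)) -> 0
  row 6 [0110]: (((1 OR 1) OR NOT 0) XOR ((1 AND 0) IMPLIES 1)) -> 0
  row 7 [0111]: (((1 OR 1) OR NOT 0) XOR ((1 AND 0) IMPLIES 1)) -> 0
  row 8 [1000]: (((0 OR 0) OR NOT 1) XOR ((0 AND 1) IMPLIES 0)) -> 1
  row 9 [1001]: (((0 OR 0) OR NOT 1) XOR ((0 AND 1) IMPLIES 0)) -> 1
  row 10 [1010]: (((1 OR 0) OR NOT 1) XOR ((1 AND 1) IMPLIES 1)) -> 0
  row 11 [1011]: (((1 OR 0) OR NOT 1) XOR ((1 AND 1) IMPLIES 1)) -> 0
  row 12 [1100]: (((0 OR 1) OR NOT 1) XOR ((0 AND 1) IMPLIES 0)) -> 0
  row 13 [1101]: (((0 OR 1) OR NOT 1) XOR ((0 AND 1) IMPLIES 0)) -> 0
  row 14 [1110]: (((1 OR 1) OR NOT 1) XOR ((1 AND 1) IMPLIES 1)) -> 0
  row 15 [1111]: (((1 OR 1) OR NOT 1) XOR ((1 AND 1) IMPLIES 1)) -> 0
Full result column, 4 rows per line (P1,P2 fixed per line; P3,P4 runs 00..11 left to right):
  rows 0-3 [P1,P2=00]: 0000  = hex 0
  rows 4-7 [P1,P2=01]: 0000  = hex 0
  rows 8-11 [P1,P2=10]: 1100  = hex C
  rows 12-15 [P1,P2=11]: 0000  = hex 0
Output column (row 0 .. row 15) = 0000000011000000
Output column grouped in 4s = 0000 0000 1100 0000 = 0x00C0
Convert to decimal digit by digit (value = value*16 + digit):
  0 -> 0
  0*16 + 0 = 0
  0*16 + 12 (C) = 12
  12*16 + 0 = 192
Decimal = 192

192


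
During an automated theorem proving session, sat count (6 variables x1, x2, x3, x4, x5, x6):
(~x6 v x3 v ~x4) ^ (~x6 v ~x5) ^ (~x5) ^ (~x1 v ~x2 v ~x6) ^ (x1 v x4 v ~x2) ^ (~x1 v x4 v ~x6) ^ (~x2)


CNF with 7 clauses over 6 vars (64 assignments).
An assignment satisfies CNF iff every clause has >=1 true literal.
Check each row (bits = x1,x2,x3,x4,x5,x6; clause T/F shown):
  row 0 [000000]: clauses=TTTTTTT -> 1
  row 1 [000001]: clauses=TTTTTTT -> 1
  row 2 [000010]: clauses=TTFTTTT -> 0
  row 3 [000011]: clauses=TFFTTTT -> 0
  row 4 [000100]: clauses=TTTTTTT -> 1
  (every remaining row is evaluated the same way; all 64 results are listed next)
Full result column, 8 rows per line (x1,x2,x3 fixed per line; x4,x5,x6 runs 000..111 left to right):
  rows 0-7 [x1,x2,x3=000]: 11001000  (ones: 3)
  rows 8-15 [x1,x2,x3=001]: 11001100  (ones: 4)
  rows 16-23 [x1,x2,x3=010]: 00000000  (ones: 0)
  rows 24-31 [x1,x2,x3=011]: 00000000  (ones: 0)
  rows 32-39 [x1,x2,x3=100]: 10001000  (ones: 2)
  rows 40-47 [x1,x2,x3=101]: 10001100  (ones: 3)
  rows 48-55 [x1,x2,x3=110]: 00000000  (ones: 0)
  rows 56-63 [x1,x2,x3=111]: 00000000  (ones: 0)
Satisfying assignments = 3+4+0+0+2+3+0+0 = 12

12


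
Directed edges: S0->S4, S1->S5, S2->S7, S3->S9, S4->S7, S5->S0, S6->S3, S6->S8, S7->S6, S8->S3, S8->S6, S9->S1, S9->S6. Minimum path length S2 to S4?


BFS layer-by-layer from S2:
  dist 0: {S2}
  dist 1: {S7}
  dist 2: {S6}
  dist 3: {S3, S8}
  dist 4: {S9}
  dist 5: {S1}
  dist 6: {S5}
  dist 7: {S0}
  dist 8: {S4}
  -> S4 reached at distance 8
Shortest path length = 8

8


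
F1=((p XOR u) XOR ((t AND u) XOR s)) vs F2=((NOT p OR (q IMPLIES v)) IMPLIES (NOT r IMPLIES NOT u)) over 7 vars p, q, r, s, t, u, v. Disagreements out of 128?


F1 = ((p XOR u) XOR ((t AND u) XOR s))
F2 = ((NOT p OR (q IMPLIES v)) IMPLIES (NOT r IMPLIES NOT u))
Evaluate both on each of 128 rows (bits = p,q,r,s,t,u,v):
  row 0 [0000000]: F1=0 F2=1 (differ) -> 1
  row 1 [0000001]: F1=0 F2=1 (differ) -> 1
  row 2 [0000010]: F1=1 F2=0 (differ) -> 1
  row 3 [0000011]: F1=1 F2=0 (differ) -> 1
  row 4 [0000100]: F1=0 F2=1 (differ) -> 1
  (every remaining row is evaluated the same way; all 128 results are listed next)
Full result column, 8 rows per line (p,q,r,s fixed per line; t,u,v runs 000..111 left to right):
  rows 0-7 [p,q,r,s=0000]: 11111100  (ones: 6)
  rows 8-15 [p,q,r,s=0001]: 00000011  (ones: 2)
  rows 16-23 [p,q,r,s=0010]: 11001111  (ones: 6)
  rows 24-31 [p,q,r,s=0011]: 00110000  (ones: 2)
  rows 32-39 [p,q,r,s=0100]: 11111100  (ones: 6)
  rows 40-47 [p,q,r,s=0101]: 00000011  (ones: 2)
  rows 48-55 [p,q,r,s=0110]: 11001111  (ones: 6)
  rows 56-63 [p,q,r,s=0111]: 00110000  (ones: 2)
  rows 64-71 [p,q,r,s=1000]: 00000011  (ones: 2)
  rows 72-79 [p,q,r,s=1001]: 11111100  (ones: 6)
  rows 80-87 [p,q,r,s=1010]: 00110000  (ones: 2)
  rows 88-95 [p,q,r,s=1011]: 11001111  (ones: 6)
  rows 96-103 [p,q,r,s=1100]: 00100001  (ones: 2)
  rows 104-111 [p,q,r,s=1101]: 11011110  (ones: 6)
  rows 112-119 [p,q,r,s=1110]: 00110000  (ones: 2)
  rows 120-127 [p,q,r,s=1111]: 11001111  (ones: 6)
Disagreements = 6+2+6+2+6+2+6+2+2+6+2+6+2+6+2+6 = 64

64


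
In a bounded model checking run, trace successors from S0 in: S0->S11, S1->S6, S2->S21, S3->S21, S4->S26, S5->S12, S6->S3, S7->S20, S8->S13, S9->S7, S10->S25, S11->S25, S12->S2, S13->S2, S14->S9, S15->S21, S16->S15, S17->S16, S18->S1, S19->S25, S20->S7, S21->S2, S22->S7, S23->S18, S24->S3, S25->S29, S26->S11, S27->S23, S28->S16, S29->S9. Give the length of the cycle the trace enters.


Trace from S0 until a state repeats:
  S0 -> S11 -> S25 -> S29 -> S9 -> S7 -> S20 -> S7
S7 first seen at step 5, revisited at step 7.
Cycle length = 7 - 5 = 2

2


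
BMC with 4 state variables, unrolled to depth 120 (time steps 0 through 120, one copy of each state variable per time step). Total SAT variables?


BMC unrolls to depth k, creating one copy of each state var for steps 0..k.
Step count = 120 + 1 = 121 (steps 0 through 120)
Vars per step = 4
Total = 4 * 121 = 484

484


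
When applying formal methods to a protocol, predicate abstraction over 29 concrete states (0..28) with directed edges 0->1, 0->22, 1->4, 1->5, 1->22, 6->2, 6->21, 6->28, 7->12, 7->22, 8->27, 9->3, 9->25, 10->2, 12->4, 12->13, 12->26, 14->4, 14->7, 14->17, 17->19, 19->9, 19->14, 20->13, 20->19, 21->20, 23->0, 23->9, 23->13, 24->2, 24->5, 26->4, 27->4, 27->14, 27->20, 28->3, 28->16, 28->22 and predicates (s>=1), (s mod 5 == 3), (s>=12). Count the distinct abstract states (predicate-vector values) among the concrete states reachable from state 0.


BFS from 0:
Concrete reachable: {0, 1, 4, 5, 22}
Abstract via predicates (s>=1), (s mod 5 == 3), (s>=12):
  (0,0,0) <- {0}
  (1,0,0) <- {1, 4, 5}
  (1,0,1) <- {22}
Distinct abstract states = 3

3


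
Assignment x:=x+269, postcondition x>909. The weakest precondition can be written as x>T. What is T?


Formula: wp(x:=E, P) = P[E/x] (substitute E for x in postcondition)
Step 1: Postcondition: x>909
Step 2: Substitute x+269 for x: x+269>909
Step 3: Solve for x: x > 909-269 = 640

640


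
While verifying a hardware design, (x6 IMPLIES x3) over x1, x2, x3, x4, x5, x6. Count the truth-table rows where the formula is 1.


Formula: (x6 IMPLIES x3) over 6 vars (64 rows)
Evaluate each row (x1, x2, x3, x4, x5, x6 as bits, MSB first):
  row 0 [000000]: (0 IMPLIES 0) -> 1
  row 1 [000001]: (1 IMPLIES 0) -> 0
  row 2 [000010]: (0 IMPLIES 0) -> 1
  row 3 [000011]: (1 IMPLIES 0) -> 0
  row 4 [000100]: (0 IMPLIES 0) -> 1
  (every remaining row is evaluated the same way; all 64 results are listed next)
Full result column, 8 rows per line (x1,x2,x3 fixed per line; x4,x5,x6 runs 000..111 left to right):
  rows 0-7 [x1,x2,x3=000]: 10101010  (ones: 4)
  rows 8-15 [x1,x2,x3=001]: 11111111  (ones: 8)
  rows 16-23 [x1,x2,x3=010]: 10101010  (ones: 4)
  rows 24-31 [x1,x2,x3=011]: 11111111  (ones: 8)
  rows 32-39 [x1,x2,x3=100]: 10101010  (ones: 4)
  rows 40-47 [x1,x2,x3=101]: 11111111  (ones: 8)
  rows 48-55 [x1,x2,x3=110]: 10101010  (ones: 4)
  rows 56-63 [x1,x2,x3=111]: 11111111  (ones: 8)
Count of 1-rows = 4+8+4+8+4+8+4+8 = 48

48


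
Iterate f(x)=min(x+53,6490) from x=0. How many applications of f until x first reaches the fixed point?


Step 1: x=0, cap=6490, increment=53
Step 2: x grows by 53 each step until capped at 6490; fixed point is x=6490
Step 3: iterations = ceil(6490/53) = 123

123


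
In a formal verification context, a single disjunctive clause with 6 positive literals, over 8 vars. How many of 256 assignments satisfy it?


Step 1: Total=2^8=256
Step 2: Unsat when all 6 false: 2^2=4
Step 3: Sat=256-4=252

252


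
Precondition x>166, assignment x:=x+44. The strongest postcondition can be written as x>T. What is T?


Formula: sp(P, x:=E) = exists old_x. (x = E[old_x/x]) AND P[old_x/x] (old_x is the value of x before the assignment; eliminate old_x by solving x = E[old_x/x] for old_x)
Step 1: Precondition P: x>166, i.e. old_x > 166
Step 2: Assignment gives x = old_x + 44, so old_x = x - 44
Step 3: Substitute into P: x - 44 > 166
Step 4: Simplify: x > 166+44 = 210

210


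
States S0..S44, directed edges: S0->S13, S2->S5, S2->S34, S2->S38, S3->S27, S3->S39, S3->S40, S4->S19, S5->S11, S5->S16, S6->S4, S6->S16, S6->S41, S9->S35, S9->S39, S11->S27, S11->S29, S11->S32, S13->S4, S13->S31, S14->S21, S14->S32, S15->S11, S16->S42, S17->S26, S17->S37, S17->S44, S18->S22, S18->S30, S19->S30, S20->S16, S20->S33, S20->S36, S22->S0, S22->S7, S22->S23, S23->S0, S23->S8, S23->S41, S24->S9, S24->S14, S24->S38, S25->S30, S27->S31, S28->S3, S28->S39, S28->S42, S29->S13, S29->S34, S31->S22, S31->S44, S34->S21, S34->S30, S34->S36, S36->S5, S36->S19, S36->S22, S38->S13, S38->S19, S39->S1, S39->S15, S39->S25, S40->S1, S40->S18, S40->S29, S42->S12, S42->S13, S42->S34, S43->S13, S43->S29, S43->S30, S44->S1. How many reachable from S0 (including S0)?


BFS from S0:
  layer 0: {S0}
  layer 1: {S13}
  layer 2: {S4, S31}
  layer 3: {S19, S22, S44}
  layer 4: {S1, S7, S23, S30}
  layer 5: {S8, S41}
Reachable set: {S0, S1, S4, S7, S8, S13, S19, S22, S23, S30, S31, S41, S44}
Count = 13

13


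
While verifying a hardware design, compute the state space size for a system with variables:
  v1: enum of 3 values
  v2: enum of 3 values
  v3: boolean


State space = product of domain sizes of all variables.
Domain sizes:
  v1 (enum of 3 values): 3
  v2 (enum of 3 values): 3
  v3 (boolean): 2
Product = 3 * 3 * 2 = 18

18


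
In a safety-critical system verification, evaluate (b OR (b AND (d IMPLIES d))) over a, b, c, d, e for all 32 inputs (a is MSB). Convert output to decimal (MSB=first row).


Formula: (b OR (b AND (d IMPLIES d))) over a, b, c, d, e (32 rows)
Evaluate each row (bits = a,b,c,d,e, MSB first):
  row 0 [00000]: (0 OR (0 AND (0 IMPLIES 0))) -> 0
  row 1 [00001]: (0 OR (0 AND (0 IMPLIES 0))) -> 0
  row 2 [00010]: (0 OR (0 AND (1 IMPLIES 1))) -> 0
  row 3 [00011]: (0 OR (0 AND (1 IMPLIES 1))) -> 0
  row 4 [00100]: (0 OR (0 AND (0 IMPLIES 0))) -> 0
  row 5 [00101]: (0 OR (0 AND (0 IMPLIES 0))) -> 0
  row 6 [00110]: (0 OR (0 AND (1 IMPLIES 1))) -> 0
  row 7 [00111]: (0 OR (0 AND (1 IMPLIES 1))) -> 0
  row 8 [01000]: (1 OR (1 AND (0 IMPLIES 0))) -> 1
  row 9 [01001]: (1 OR (1 AND (0 IMPLIES 0))) -> 1
  row 10 [01010]: (1 OR (1 AND (1 IMPLIES 1))) -> 1
  row 11 [01011]: (1 OR (1 AND (1 IMPLIES 1))) -> 1
  row 12 [01100]: (1 OR (1 AND (0 IMPLIES 0))) -> 1
  row 13 [01101]: (1 OR (1 AND (0 IMPLIES 0))) -> 1
  row 14 [01110]: (1 OR (1 AND (1 IMPLIES 1))) -> 1
  row 15 [01111]: (1 OR (1 AND (1 IMPLIES 1))) -> 1
  row 16 [10000]: (0 OR (0 AND (0 IMPLIES 0))) -> 0
  row 17 [10001]: (0 OR (0 AND (0 IMPLIES 0))) -> 0
  row 18 [10010]: (0 OR (0 AND (1 IMPLIES 1))) -> 0
  row 19 [10011]: (0 OR (0 AND (1 IMPLIES 1))) -> 0
  row 20 [10100]: (0 OR (0 AND (0 IMPLIES 0))) -> 0
  row 21 [10101]: (0 OR (0 AND (0 IMPLIES 0))) -> 0
  row 22 [10110]: (0 OR (0 AND (1 IMPLIES 1))) -> 0
  row 23 [10111]: (0 OR (0 AND (1 IMPLIES 1))) -> 0
  row 24 [11000]: (1 OR (1 AND (0 IMPLIES 0))) -> 1
  row 25 [11001]: (1 OR (1 AND (0 IMPLIES 0))) -> 1
  row 26 [11010]: (1 OR (1 AND (1 IMPLIES 1))) -> 1
  row 27 [11011]: (1 OR (1 AND (1 IMPLIES 1))) -> 1
  row 28 [11100]: (1 OR (1 AND (0 IMPLIES 0))) -> 1
  row 29 [11101]: (1 OR (1 AND (0 IMPLIES 0))) -> 1
  row 30 [11110]: (1 OR (1 AND (1 IMPLIES 1))) -> 1
  row 31 [11111]: (1 OR (1 AND (1 IMPLIES 1))) -> 1
Full result column, 4 rows per line (a,b,c fixed per line; d,e runs 00..11 left to right):
  rows 0-3 [a,b,c=000]: 0000  = hex 0
  rows 4-7 [a,b,c=001]: 0000  = hex 0
  rows 8-11 [a,b,c=010]: 1111  = hex F
  rows 12-15 [a,b,c=011]: 1111  = hex F
  rows 16-19 [a,b,c=100]: 0000  = hex 0
  rows 20-23 [a,b,c=101]: 0000  = hex 0
  rows 24-27 [a,b,c=110]: 1111  = hex F
  rows 28-31 [a,b,c=111]: 1111  = hex F
Output column (row 0 .. row 31) = 00000000111111110000000011111111
Output column grouped in 4s = 0000 0000 1111 1111 0000 0000 1111 1111 = 0x00FF00FF
Convert to decimal digit by digit (value = value*16 + digit):
  0 -> 0
  0*16 + 0 = 0
  0*16 + 15 (F) = 15
  15*16 + 15 (F) = 255
  255*16 + 0 = 4080
  4080*16 + 0 = 65280
  65280*16 + 15 (F) = 1044495
  1044495*16 + 15 (F) = 16711935
Decimal = 16711935

16711935


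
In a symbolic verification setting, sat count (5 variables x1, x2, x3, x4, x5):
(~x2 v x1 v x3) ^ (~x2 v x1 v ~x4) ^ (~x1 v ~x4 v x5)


CNF with 3 clauses over 5 vars (32 assignments).
An assignment satisfies CNF iff every clause has >=1 true literal.
Check each row (bits = x1,x2,x3,x4,x5; clause T/F shown):
  row 0 [00000]: clauses=TTT -> 1
  row 1 [00001]: clauses=TTT -> 1
  row 2 [00010]: clauses=TTT -> 1
  row 3 [00011]: clauses=TTT -> 1
  row 4 [00100]: clauses=TTT -> 1
  row 5 [00101]: clauses=TTT -> 1
  row 6 [00110]: clauses=TTT -> 1
  row 7 [00111]: clauses=TTT -> 1
  row 8 [01000]: clauses=FTT -> 0
  row 9 [01001]: clauses=FTT -> 0
  row 10 [01010]: clauses=FFT -> 0
  row 11 [01011]: clauses=FFT -> 0
  row 12 [01100]: clauses=TTT -> 1
  row 13 [01101]: clauses=TTT -> 1
  row 14 [01110]: clauses=TFT -> 0
  row 15 [01111]: clauses=TFT -> 0
  row 16 [10000]: clauses=TTT -> 1
  row 17 [10001]: clauses=TTT -> 1
  row 18 [10010]: clauses=TTF -> 0
  row 19 [10011]: clauses=TTT -> 1
  row 20 [10100]: clauses=TTT -> 1
  row 21 [10101]: clauses=TTT -> 1
  row 22 [10110]: clauses=TTF -> 0
  row 23 [10111]: clauses=TTT -> 1
  row 24 [11000]: clauses=TTT -> 1
  row 25 [11001]: clauses=TTT -> 1
  row 26 [11010]: clauses=TTF -> 0
  row 27 [11011]: clauses=TTT -> 1
  row 28 [11100]: clauses=TTT -> 1
  row 29 [11101]: clauses=TTT -> 1
  row 30 [11110]: clauses=TTF -> 0
  row 31 [11111]: clauses=TTT -> 1
Full result column, 8 rows per line (x1,x2 fixed per line; x3,x4,x5 runs 000..111 left to right):
  rows 0-7 [x1,x2=00]: 11111111  (ones: 8)
  rows 8-15 [x1,x2=01]: 00001100  (ones: 2)
  rows 16-23 [x1,x2=10]: 11011101  (ones: 6)
  rows 24-31 [x1,x2=11]: 11011101  (ones: 6)
Satisfying assignments = 8+2+6+6 = 22

22


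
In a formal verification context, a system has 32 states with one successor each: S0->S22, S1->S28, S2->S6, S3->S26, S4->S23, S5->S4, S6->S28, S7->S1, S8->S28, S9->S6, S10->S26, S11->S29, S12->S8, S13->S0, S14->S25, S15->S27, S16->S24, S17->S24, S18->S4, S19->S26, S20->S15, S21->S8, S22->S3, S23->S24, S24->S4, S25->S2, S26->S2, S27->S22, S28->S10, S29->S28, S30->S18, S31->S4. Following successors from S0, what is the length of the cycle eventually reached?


Trace from S0 until a state repeats:
  S0 -> S22 -> S3 -> S26 -> S2 -> S6 -> S28 -> S10 -> S26
S26 first seen at step 3, revisited at step 8.
Cycle length = 8 - 3 = 5

5


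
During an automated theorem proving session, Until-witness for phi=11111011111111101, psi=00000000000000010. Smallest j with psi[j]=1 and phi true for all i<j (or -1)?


(phi U psi) at 0: need smallest j with psi[j]=1 and phi[i]=1 for all i in [0,j).
Scan from step 0:
  step 0: phi=1, psi=0 -> continue
  step 1: phi=1, psi=0 -> continue
  step 2: phi=1, psi=0 -> continue
  step 3: phi=1, psi=0 -> continue
  step 5: phi=0 -> phi-prefix broken from here
  step 15: psi=1 but phi already failed -> not a witness
  end of trace: no witness -> -1
Witness step = -1

-1


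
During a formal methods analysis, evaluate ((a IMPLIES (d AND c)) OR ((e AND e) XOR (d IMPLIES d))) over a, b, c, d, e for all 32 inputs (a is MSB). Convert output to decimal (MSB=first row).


Formula: ((a IMPLIES (d AND c)) OR ((e AND e) XOR (d IMPLIES d))) over a, b, c, d, e (32 rows)
Evaluate each row (bits = a,b,c,d,e, MSB first):
  row 0 [00000]: ((0 IMPLIES (0 AND 0)) OR ((0 AND 0) XOR (0 IMPLIES 0))) -> 1
  row 1 [00001]: ((0 IMPLIES (0 AND 0)) OR ((1 AND 1) XOR (0 IMPLIES 0))) -> 1
  row 2 [00010]: ((0 IMPLIES (1 AND 0)) OR ((0 AND 0) XOR (1 IMPLIES 1))) -> 1
  row 3 [00011]: ((0 IMPLIES (1 AND 0)) OR ((1 AND 1) XOR (1 IMPLIES 1))) -> 1
  row 4 [00100]: ((0 IMPLIES (0 AND 1)) OR ((0 AND 0) XOR (0 IMPLIES 0))) -> 1
  row 5 [00101]: ((0 IMPLIES (0 AND 1)) OR ((1 AND 1) XOR (0 IMPLIES 0))) -> 1
  row 6 [00110]: ((0 IMPLIES (1 AND 1)) OR ((0 AND 0) XOR (1 IMPLIES 1))) -> 1
  row 7 [00111]: ((0 IMPLIES (1 AND 1)) OR ((1 AND 1) XOR (1 IMPLIES 1))) -> 1
  row 8 [01000]: ((0 IMPLIES (0 AND 0)) OR ((0 AND 0) XOR (0 IMPLIES 0))) -> 1
  row 9 [01001]: ((0 IMPLIES (0 AND 0)) OR ((1 AND 1) XOR (0 IMPLIES 0))) -> 1
  row 10 [01010]: ((0 IMPLIES (1 AND 0)) OR ((0 AND 0) XOR (1 IMPLIES 1))) -> 1
  row 11 [01011]: ((0 IMPLIES (1 AND 0)) OR ((1 AND 1) XOR (1 IMPLIES 1))) -> 1
  row 12 [01100]: ((0 IMPLIES (0 AND 1)) OR ((0 AND 0) XOR (0 IMPLIES 0))) -> 1
  row 13 [01101]: ((0 IMPLIES (0 AND 1)) OR ((1 AND 1) XOR (0 IMPLIES 0))) -> 1
  row 14 [01110]: ((0 IMPLIES (1 AND 1)) OR ((0 AND 0) XOR (1 IMPLIES 1))) -> 1
  row 15 [01111]: ((0 IMPLIES (1 AND 1)) OR ((1 AND 1) XOR (1 IMPLIES 1))) -> 1
  row 16 [10000]: ((1 IMPLIES (0 AND 0)) OR ((0 AND 0) XOR (0 IMPLIES 0))) -> 1
  row 17 [10001]: ((1 IMPLIES (0 AND 0)) OR ((1 AND 1) XOR (0 IMPLIES 0))) -> 0
  row 18 [10010]: ((1 IMPLIES (1 AND 0)) OR ((0 AND 0) XOR (1 IMPLIES 1))) -> 1
  row 19 [10011]: ((1 IMPLIES (1 AND 0)) OR ((1 AND 1) XOR (1 IMPLIES 1))) -> 0
  row 20 [10100]: ((1 IMPLIES (0 AND 1)) OR ((0 AND 0) XOR (0 IMPLIES 0))) -> 1
  row 21 [10101]: ((1 IMPLIES (0 AND 1)) OR ((1 AND 1) XOR (0 IMPLIES 0))) -> 0
  row 22 [10110]: ((1 IMPLIES (1 AND 1)) OR ((0 AND 0) XOR (1 IMPLIES 1))) -> 1
  row 23 [10111]: ((1 IMPLIES (1 AND 1)) OR ((1 AND 1) XOR (1 IMPLIES 1))) -> 1
  row 24 [11000]: ((1 IMPLIES (0 AND 0)) OR ((0 AND 0) XOR (0 IMPLIES 0))) -> 1
  row 25 [11001]: ((1 IMPLIES (0 AND 0)) OR ((1 AND 1) XOR (0 IMPLIES 0))) -> 0
  row 26 [11010]: ((1 IMPLIES (1 AND 0)) OR ((0 AND 0) XOR (1 IMPLIES 1))) -> 1
  row 27 [11011]: ((1 IMPLIES (1 AND 0)) OR ((1 AND 1) XOR (1 IMPLIES 1))) -> 0
  row 28 [11100]: ((1 IMPLIES (0 AND 1)) OR ((0 AND 0) XOR (0 IMPLIES 0))) -> 1
  row 29 [11101]: ((1 IMPLIES (0 AND 1)) OR ((1 AND 1) XOR (0 IMPLIES 0))) -> 0
  row 30 [11110]: ((1 IMPLIES (1 AND 1)) OR ((0 AND 0) XOR (1 IMPLIES 1))) -> 1
  row 31 [11111]: ((1 IMPLIES (1 AND 1)) OR ((1 AND 1) XOR (1 IMPLIES 1))) -> 1
Full result column, 4 rows per line (a,b,c fixed per line; d,e runs 00..11 left to right):
  rows 0-3 [a,b,c=000]: 1111  = hex F
  rows 4-7 [a,b,c=001]: 1111  = hex F
  rows 8-11 [a,b,c=010]: 1111  = hex F
  rows 12-15 [a,b,c=011]: 1111  = hex F
  rows 16-19 [a,b,c=100]: 1010  = hex A
  rows 20-23 [a,b,c=101]: 1011  = hex B
  rows 24-27 [a,b,c=110]: 1010  = hex A
  rows 28-31 [a,b,c=111]: 1011  = hex B
Output column (row 0 .. row 31) = 11111111111111111010101110101011
Output column grouped in 4s = 1111 1111 1111 1111 1010 1011 1010 1011 = 0xFFFFABAB
Convert to decimal digit by digit (value = value*16 + digit):
  F -> 15
  15*16 + 15 (F) = 255
  255*16 + 15 (F) = 4095
  4095*16 + 15 (F) = 65535
  65535*16 + 10 (A) = 1048570
  1048570*16 + 11 (B) = 16777131
  16777131*16 + 10 (A) = 268434106
  268434106*16 + 11 (B) = 4294945707
Decimal = 4294945707

4294945707
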